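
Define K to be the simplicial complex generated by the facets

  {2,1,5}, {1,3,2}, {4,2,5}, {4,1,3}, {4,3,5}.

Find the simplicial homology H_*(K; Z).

H_0 ≅ Z,  H_1 ≅ Z,  H_2 = 0.

Take the total order 1 < 2 < 3 < 4 < 5 on the vertex set. Then K (dimension 2) consists of the simplices:

  0-simplices (5): [1], [2], [3], [4], [5]
  1-simplices (10): [1,2], [1,3], [1,4], [1,5], [2,3], [2,4], [2,5], [3,4], [3,5], [4,5]
  2-simplices (5): [1,2,3], [1,2,5], [1,3,4], [2,4,5], [3,4,5]

giving chain groups C_0 ≅ Z^5, C_1 ≅ Z^10, C_2 ≅ Z^5.

Boundary ∂_1: C_1 → C_0 sends each edge [p,q] (with p < q) to q − p. For instance
  ∂[1,4] = [4] − [1].
The resulting 5×10 matrix has rank 4, and its Smith normal form has invariant factors (1,1,1,1).

∂_2: C_2 → C_1 sends each 2-simplex [p,q,r] to [q,r] − [p,r] + [p,q]. For instance
  ∂[2,4,5] = [4,5] − [2,5] + [2,4],
  ∂[1,3,4] = [3,4] − [1,4] + [1,3].
As a 10×5 matrix over Z this has rank 5, with invariant factors (1,1,1,1,1).

Reading off H_k = ker ∂_k / im ∂_{k+1}:

  H_0: rank C_0 − rank ∂_1 = 5 − 4 = 1, and the invariant factors of ∂_1 are all 1, so H_0 = Z.
  H_1: rank ker ∂_1 − rank ∂_2 = (10 − 4) − 5 = 1, and the invariant factors of ∂_2 are all 1, so H_1 = Z.
  H_2: rank ker ∂_2 − rank ∂_3 = (5 − 5) − 0 = 0, and there is no ∂_3, so H_2 = 0.

(K is a triangulation of the Möbius band.)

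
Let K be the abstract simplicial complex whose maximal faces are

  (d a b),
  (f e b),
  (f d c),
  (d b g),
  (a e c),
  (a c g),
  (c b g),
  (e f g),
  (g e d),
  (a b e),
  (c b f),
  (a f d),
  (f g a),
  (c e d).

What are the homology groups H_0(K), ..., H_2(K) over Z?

We work with the vertex ordering a < b < c < d < e < f < g. The simplices of K, each written with vertices in increasing order, are:

  0-simplices (7): a, b, c, d, e, f, g
  1-simplices (21): ab, ac, ad, ae, af, ag, bc, bd, be, bf, bg, cd, ce, cf, cg, de, df, dg, ef, eg, fg
  2-simplices (14): abd, abe, ace, acg, adf, afg, bcf, bcg, bdg, bef, cde, cdf, deg, efg

giving chain groups C_0 ≅ Z^7, C_1 ≅ Z^21, C_2 ≅ Z^14.

∂_1: C_1 → C_0 is given by ∂[p,q] = [q] − [p].
The resulting 7×21 matrix has rank 6, and its Smith normal form has invariant factors (1,1,1,1,1,1).

Boundary ∂_2: C_2 → C_1 sends each 2-simplex [p,q,r] to [q,r] − [p,r] + [p,q]. For instance
  ∂efg = fg − eg + ef,
  ∂deg = eg − dg + de.
The resulting 21×14 matrix has rank 13, and its Smith normal form has invariant factors (1,1,1,1,1,1,1,1,1,1,1,1,1).

Now H_k = ker ∂_k / im ∂_{k+1}, so:

  H_0: rank C_0 − rank ∂_1 = 7 − 6 = 1, and the invariant factors of ∂_1 are all 1, so H_0 ≅ Z.
  H_1: rank ker ∂_1 − rank ∂_2 = (21 − 6) − 13 = 2, and the invariant factors of ∂_2 are all 1, so H_1 ≅ Z^2.
  H_2: rank ker ∂_2 − rank ∂_3 = (14 − 13) − 0 = 1, and there is no ∂_3, so H_2 ≅ Z.

As a check, the Euler characteristic is 7 − 21 + 14 = 0, which agrees with 1 − 2 + 1 = 0.
(K is a triangulation of the torus T^2.)

H_0 = Z,  H_1 = Z^2,  H_2 = Z.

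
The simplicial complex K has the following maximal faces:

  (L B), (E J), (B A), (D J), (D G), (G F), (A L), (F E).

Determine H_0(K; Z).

H_0 = Z^2.

Take the total order A < B < D < E < F < G < J < L on the vertex set. Then K (dimension 1) consists of the simplices:

  0-simplices (8): A, B, D, E, F, G, J, L
  1-simplices (8): AB, AL, BL, DG, DJ, EF, EJ, FG

Hence C_0 ≅ Z^8, C_1 ≅ Z^8.

∂_1: C_1 → C_0 is given by ∂[p,q] = [q] − [p]. For instance
  ∂EJ = J − E.
The resulting 8×8 matrix has rank 6, and its Smith normal form has invariant factors (1,1,1,1,1,1).

Now H_k = ker ∂_k / im ∂_{k+1}, so:

  H_0: rank C_0 − rank ∂_1 = 8 − 6 = 2, and the invariant factors of ∂_1 are all 1, so H_0 ≅ Z^2.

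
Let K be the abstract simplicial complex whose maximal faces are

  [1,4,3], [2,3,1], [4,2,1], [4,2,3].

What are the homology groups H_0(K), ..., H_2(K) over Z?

We work with the vertex ordering 1 < 2 < 3 < 4. The simplices of K, each written with vertices in increasing order, are:

  0-simplices (4): [1], [2], [3], [4]
  1-simplices (6): [1,2], [1,3], [1,4], [2,3], [2,4], [3,4]
  2-simplices (4): [1,2,3], [1,2,4], [1,3,4], [2,3,4]

Hence C_0 ≅ Z^4, C_1 ≅ Z^6, C_2 ≅ Z^4.

Boundary ∂_1: C_1 → C_0 maps an edge to its endpoints' difference, ∂[p,q] = q − p. For instance
  ∂[2,4] = [4] − [2].
The resulting 4×6 matrix has rank 3, and its Smith normal form has invariant factors (1,1,1).

∂_2: C_2 → C_1 maps a triangle to the signed sum of its edges. For instance
  ∂[1,2,4] = [2,4] − [1,4] + [1,2],
  ∂[2,3,4] = [3,4] − [2,4] + [2,3].
The resulting 6×4 matrix has rank 3, and its Smith normal form has invariant factors (1,1,1).

Computing H_k = (kernel of ∂_k) / (image of ∂_{k+1}):

  H_0: rank C_0 − rank ∂_1 = 4 − 3 = 1, and the invariant factors of ∂_1 are all 1, so H_0 = Z.
  H_1: rank ker ∂_1 − rank ∂_2 = (6 − 3) − 3 = 0, and the invariant factors of ∂_2 are all 1, so H_1 = 0.
  H_2: rank ker ∂_2 − rank ∂_3 = (4 − 3) − 0 = 1, and there is no ∂_3, so H_2 = Z.

As a check, the Euler characteristic is 4 − 6 + 4 = 2, which agrees with 1 − 0 + 1 = 2.

H_0 ≅ Z,  H_1 = 0,  H_2 ≅ Z.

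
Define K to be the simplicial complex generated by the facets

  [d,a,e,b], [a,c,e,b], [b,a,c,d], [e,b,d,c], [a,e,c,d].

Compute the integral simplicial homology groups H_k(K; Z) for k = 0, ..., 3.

Take the total order a < b < c < d < e on the vertex set. Then K (dimension 3) consists of the simplices:

  0-simplices (5): a, b, c, d, e
  1-simplices (10): ab, ac, ad, ae, bc, bd, be, cd, ce, de
  2-simplices (10): abc, abd, abe, acd, ace, ade, bcd, bce, bde, cde
  3-simplices (5): abcd, abce, abde, acde, bcde

giving chain groups C_0 ≅ Z^5, C_1 ≅ Z^10, C_2 ≅ Z^10, C_3 ≅ Z^5.

∂_1: C_1 → C_0 sends each edge [p,q] (with p < q) to q − p. For instance
  ∂bc = c − b.
The resulting 5×10 matrix has rank 4, and its Smith normal form has invariant factors (1,1,1,1).

∂_2: C_2 → C_1 acts by ∂[p,q,r] = [q,r] − [p,r] + [p,q]. For instance
  ∂cde = de − ce + cd,
  ∂ade = de − ae + ad.
This gives a 10×10 integer matrix of rank 6; reducing to Smith normal form yields diagonal entries (1,1,1,1,1,1).

The boundary map ∂_3: C_3 → C_2 sends each 3-simplex σ to the alternating sum Σ_i (−1)^i (σ with its i-th vertex removed). For instance
  ∂abce = bce − ace + abe − abc,
  ∂abde = bde − ade + abe − abd.
This gives a 10×5 integer matrix of rank 4; reducing to Smith normal form yields diagonal entries (1,1,1,1).

From H_k ≅ ker(∂_k) / im(∂_{k+1}) we obtain:

  H_0: rank C_0 − rank ∂_1 = 5 − 4 = 1, and the invariant factors of ∂_1 are all 1, so H_0 ≅ Z.
  H_1: rank ker ∂_1 − rank ∂_2 = (10 − 4) − 6 = 0, and the invariant factors of ∂_2 are all 1, so H_1 ≅ 0.
  H_2: rank ker ∂_2 − rank ∂_3 = (10 − 6) − 4 = 0, and the invariant factors of ∂_3 are all 1, so H_2 ≅ 0.
  H_3: rank ker ∂_3 − rank ∂_4 = (5 − 4) − 0 = 1, and there is no ∂_4, so H_3 ≅ Z.

(K is a triangulation of the 3-sphere S^3.)

H_0 = Z,  H_1 = 0,  H_2 = 0,  H_3 = Z.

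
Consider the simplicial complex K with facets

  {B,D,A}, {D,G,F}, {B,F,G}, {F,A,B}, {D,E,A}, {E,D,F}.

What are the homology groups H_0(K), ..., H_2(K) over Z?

H_0 ≅ Z,  H_1 ≅ Z,  H_2 = 0.

Take the total order A < B < D < E < F < G on the vertex set. Then K (dimension 2) consists of the simplices:

  0-simplices (6): A, B, D, E, F, G
  1-simplices (12): AB, AD, AE, AF, BD, BF, BG, DE, DF, DG, EF, FG
  2-simplices (6): ABD, ABF, ADE, BFG, DEF, DFG

giving chain groups C_0 ≅ Z^6, C_1 ≅ Z^12, C_2 ≅ Z^6.

∂_1: C_1 → C_0 is given by ∂[p,q] = [q] − [p]. For instance
  ∂DE = E − D.
The 6×12 boundary matrix has rank 5 and Smith normal form diag(1,1,1,1,1).

The boundary map ∂_2: C_2 → C_1 maps a triangle to the signed sum of its edges. For instance
  ∂DFG = FG − DG + DF,
  ∂ABD = BD − AD + AB.
This gives a 12×6 integer matrix of rank 6; reducing to Smith normal form yields diagonal entries (1,1,1,1,1,1).

Reading off H_k = ker ∂_k / im ∂_{k+1}:

  H_0: rank C_0 − rank ∂_1 = 6 − 5 = 1, and the invariant factors of ∂_1 are all 1, so H_0 = Z.
  H_1: rank ker ∂_1 − rank ∂_2 = (12 − 5) − 6 = 1, and the invariant factors of ∂_2 are all 1, so H_1 = Z.
  H_2: rank ker ∂_2 − rank ∂_3 = (6 − 6) − 0 = 0, and there is no ∂_3, so H_2 = 0.

As a check, the Euler characteristic is 6 − 12 + 6 = 0, which agrees with 1 − 1 + 0 = 0.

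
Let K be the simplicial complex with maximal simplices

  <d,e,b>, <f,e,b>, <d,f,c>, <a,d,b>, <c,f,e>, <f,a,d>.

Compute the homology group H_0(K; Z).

K has 6 vertices, 12 edges, 6 triangles.
rank ∂_0 = 0, rank ∂_1 = 5 ⇒ b_0 = 6 − 0 − 5 = 1; all invariant factors of ∂_1 are 1 so no torsion. So H_0 ≅ Z.

H_0 = Z.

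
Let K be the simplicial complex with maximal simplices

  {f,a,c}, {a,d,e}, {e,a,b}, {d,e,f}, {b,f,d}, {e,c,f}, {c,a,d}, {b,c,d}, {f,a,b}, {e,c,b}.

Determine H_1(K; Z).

H_1 = Z/2Z.

Fix the vertex order a < b < c < d < e < f and write every simplex with vertices in increasing order. Then dim K = 2 and the simplices of K are:

  0-simplices (6): a, b, c, d, e, f
  1-simplices (15): ab, ac, ad, ae, af, bc, bd, be, bf, cd, ce, cf, de, df, ef
  2-simplices (10): abe, abf, acd, acf, ade, bcd, bce, bdf, cef, def

so the chain groups are C_0 ≅ Z^6, C_1 ≅ Z^15, C_2 ≅ Z^10.

Boundary ∂_1: C_1 → C_0 maps an edge to its endpoints' difference, ∂[p,q] = q − p.
The 6×15 boundary matrix has rank 5 and Smith normal form diag(1,1,1,1,1).

Boundary ∂_2: C_2 → C_1 sends each 2-simplex [p,q,r] to [q,r] − [p,r] + [p,q]. For instance
  ∂acf = cf − af + ac,
  ∂bdf = df − bf + bd.
The resulting 15×10 matrix has rank 10, and its Smith normal form has invariant factors (1,1,1,1,1,1,1,1,1,2).

Now H_k = ker ∂_k / im ∂_{k+1}, so:

  H_1: rank ker ∂_1 − rank ∂_2 = (15 − 5) − 10 = 0, and ∂_2 has invariant factor 2 > 1, so H_1 ≅ Z/2Z.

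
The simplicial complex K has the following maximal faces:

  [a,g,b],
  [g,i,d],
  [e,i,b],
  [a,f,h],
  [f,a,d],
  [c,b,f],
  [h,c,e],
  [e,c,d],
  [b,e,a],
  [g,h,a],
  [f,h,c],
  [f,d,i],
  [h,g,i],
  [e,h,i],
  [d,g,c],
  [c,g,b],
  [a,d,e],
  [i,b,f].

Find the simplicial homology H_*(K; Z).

H_0 ≅ Z,  H_1 ≅ Z^2,  H_2 ≅ Z.

Take the total order a < b < c < d < e < f < g < h < i on the vertex set. Then K (dimension 2) consists of the simplices:

  0-simplices (9): a, b, c, d, e, f, g, h, i
  1-simplices (27): ab, ad, ae, af, ag, ah, bc, be, bf, bg, bi, cd, ce, cf, cg, ch, de, df, dg, di, eh, ei, fh, fi, gh, gi, hi
  2-simplices (18): abe, abg, ade, adf, afh, agh, bcf, bcg, bei, bfi, cde, cdg, ceh, cfh, dfi, dgi, ehi, ghi

Hence C_0 ≅ Z^9, C_1 ≅ Z^27, C_2 ≅ Z^18.

Boundary ∂_1: C_1 → C_0 maps an edge to its endpoints' difference, ∂[p,q] = q − p.
As a 9×27 matrix over Z this has rank 8, with invariant factors (1,1,1,1,1,1,1,1).

∂_2: C_2 → C_1 acts by ∂[p,q,r] = [q,r] − [p,r] + [p,q]. For instance
  ∂cdg = dg − cg + cd,
  ∂ghi = hi − gi + gh.
This gives a 27×18 integer matrix of rank 17; reducing to Smith normal form yields diagonal entries (1,1,1,1,1,1,1,1,1,1,1,1,1,1,1,1,1).

Now H_k = ker ∂_k / im ∂_{k+1}, so:

  H_0: rank C_0 − rank ∂_1 = 9 − 8 = 1, and the invariant factors of ∂_1 are all 1, so H_0 ≅ Z.
  H_1: rank ker ∂_1 − rank ∂_2 = (27 − 8) − 17 = 2, and the invariant factors of ∂_2 are all 1, so H_1 ≅ Z^2.
  H_2: rank ker ∂_2 − rank ∂_3 = (18 − 17) − 0 = 1, and there is no ∂_3, so H_2 ≅ Z.

As a check, the Euler characteristic is 9 − 27 + 18 = 0, which agrees with 1 − 2 + 1 = 0.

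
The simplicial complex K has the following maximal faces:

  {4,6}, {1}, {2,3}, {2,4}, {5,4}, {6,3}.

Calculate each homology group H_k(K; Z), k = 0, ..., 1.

Take the total order 1 < 2 < 3 < 4 < 5 < 6 on the vertex set. Then K (dimension 1) consists of the simplices:

  0-simplices (6): [1], [2], [3], [4], [5], [6]
  1-simplices (5): [2,3], [2,4], [3,6], [4,5], [4,6]

so the chain groups are C_0 ≅ Z^6, C_1 ≅ Z^5.

The boundary map ∂_1: C_1 → C_0 maps an edge to its endpoints' difference, ∂[p,q] = q − p.
The resulting 6×5 matrix has rank 4, and its Smith normal form has invariant factors (1,1,1,1).

Reading off H_k = ker ∂_k / im ∂_{k+1}:

  H_0: rank C_0 − rank ∂_1 = 6 − 4 = 2, and the invariant factors of ∂_1 are all 1, so H_0 = Z^2.
  H_1: rank ker ∂_1 − rank ∂_2 = (5 − 4) − 0 = 1, and there is no ∂_2, so H_1 = Z.

As a check, the Euler characteristic is 6 − 5 = 1, which agrees with 2 − 1 = 1.

H_0 ≅ Z^2,  H_1 ≅ Z.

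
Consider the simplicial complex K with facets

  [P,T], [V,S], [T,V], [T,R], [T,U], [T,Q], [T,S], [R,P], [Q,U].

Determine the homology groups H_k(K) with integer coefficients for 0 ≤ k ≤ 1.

Take the total order P < Q < R < S < T < U < V on the vertex set. Then K (dimension 1) consists of the simplices:

  0-simplices (7): P, Q, R, S, T, U, V
  1-simplices (9): PR, PT, QT, QU, RT, ST, SV, TU, TV

Hence C_0 ≅ Z^7, C_1 ≅ Z^9.

∂_1: C_1 → C_0 maps an edge to its endpoints' difference, ∂[p,q] = q − p. For instance
  ∂TU = U − T.
This gives a 7×9 integer matrix of rank 6; reducing to Smith normal form yields diagonal entries (1,1,1,1,1,1).

From H_k ≅ ker(∂_k) / im(∂_{k+1}) we obtain:

  H_0: rank C_0 − rank ∂_1 = 7 − 6 = 1, and the invariant factors of ∂_1 are all 1, so H_0 ≅ Z.
  H_1: rank ker ∂_1 − rank ∂_2 = (9 − 6) − 0 = 3, and there is no ∂_2, so H_1 ≅ Z^3.

As a check, the Euler characteristic is 7 − 9 = -2, which agrees with 1 − 3 = -2.
(K is a triangulation of a wedge of 3 circles.)

H_0 = Z,  H_1 = Z^3.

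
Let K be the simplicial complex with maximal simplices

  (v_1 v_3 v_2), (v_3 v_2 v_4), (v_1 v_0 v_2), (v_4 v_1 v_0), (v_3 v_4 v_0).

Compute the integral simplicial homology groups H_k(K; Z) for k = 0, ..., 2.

Order the vertices as v_0 < v_1 < v_2 < v_3 < v_4. Listing each simplex with vertices in this order, K has dimension 2 with simplices:

  0-simplices (5): [v_0], [v_1], [v_2], [v_3], [v_4]
  1-simplices (10): [v_0,v_1], [v_0,v_2], [v_0,v_3], [v_0,v_4], [v_1,v_2], [v_1,v_3], [v_1,v_4], [v_2,v_3], [v_2,v_4], [v_3,v_4]
  2-simplices (5): [v_0,v_1,v_2], [v_0,v_1,v_4], [v_0,v_3,v_4], [v_1,v_2,v_3], [v_2,v_3,v_4]

Hence C_0 ≅ Z^5, C_1 ≅ Z^10, C_2 ≅ Z^5.

The boundary map ∂_1: C_1 → C_0 is given by ∂[p,q] = [q] − [p]. For instance
  ∂[v_0,v_4] = [v_4] − [v_0].
This gives a 5×10 integer matrix of rank 4; reducing to Smith normal form yields diagonal entries (1,1,1,1).

Boundary ∂_2: C_2 → C_1 sends each 2-simplex [p,q,r] to [q,r] − [p,r] + [p,q]. For instance
  ∂[v_0,v_1,v_2] = [v_1,v_2] − [v_0,v_2] + [v_0,v_1],
  ∂[v_2,v_3,v_4] = [v_3,v_4] − [v_2,v_4] + [v_2,v_3].
This gives a 10×5 integer matrix of rank 5; reducing to Smith normal form yields diagonal entries (1,1,1,1,1).

Now H_k = ker ∂_k / im ∂_{k+1}, so:

  H_0: rank C_0 − rank ∂_1 = 5 − 4 = 1, and the invariant factors of ∂_1 are all 1, so H_0 = Z.
  H_1: rank ker ∂_1 − rank ∂_2 = (10 − 4) − 5 = 1, and the invariant factors of ∂_2 are all 1, so H_1 = Z.
  H_2: rank ker ∂_2 − rank ∂_3 = (5 − 5) − 0 = 0, and there is no ∂_3, so H_2 = 0.

H_0 ≅ Z,  H_1 ≅ Z,  H_2 = 0.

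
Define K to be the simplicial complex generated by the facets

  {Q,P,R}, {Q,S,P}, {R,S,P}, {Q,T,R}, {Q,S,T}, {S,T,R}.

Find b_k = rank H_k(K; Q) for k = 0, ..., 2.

b_0 = 1, b_1 = 0, b_2 = 1.

We work with the vertex ordering P < Q < R < S < T. The simplices of K, each written with vertices in increasing order, are:

  0-simplices (5): P, Q, R, S, T
  1-simplices (9): PQ, PR, PS, QR, QS, QT, RS, RT, ST
  2-simplices (6): PQR, PQS, PRS, QRT, QST, RST

so the chain groups are C_0 ≅ Z^5, C_1 ≅ Z^9, C_2 ≅ Z^6.

The boundary map ∂_1: C_1 → C_0 is given by ∂[p,q] = [q] − [p]. For instance
  ∂QR = R − Q.
This gives a 5×9 integer matrix of rank 4; reducing to Smith normal form yields diagonal entries (1,1,1,1).

The boundary map ∂_2: C_2 → C_1 maps a triangle to the signed sum of its edges. For instance
  ∂PRS = RS − PS + PR,
  ∂PQS = QS − PS + PQ.
The 9×6 boundary matrix has rank 5 and Smith normal form diag(1,1,1,1,1).

Reading off H_k = ker ∂_k / im ∂_{k+1}:

  H_0: rank C_0 − rank ∂_1 = 5 − 4 = 1, and the invariant factors of ∂_1 are all 1, so H_0 = Z.
  H_1: rank ker ∂_1 − rank ∂_2 = (9 − 4) − 5 = 0, and the invariant factors of ∂_2 are all 1, so H_1 = 0.
  H_2: rank ker ∂_2 − rank ∂_3 = (6 − 5) − 0 = 1, and there is no ∂_3, so H_2 = Z.

(K is a triangulation of the 2-sphere S^2.)

Hence the Betti numbers are b_0 = 1, b_1 = 0, b_2 = 1.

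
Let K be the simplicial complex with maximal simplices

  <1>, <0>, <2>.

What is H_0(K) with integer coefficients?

Fix the vertex order 0 < 1 < 2 and write every simplex with vertices in increasing order. Then dim K = 0 and the simplices of K are:

  0-simplices (3): [0], [1], [2]

so the chain groups are C_0 ≅ Z^3.

Computing H_k = (kernel of ∂_k) / (image of ∂_{k+1}):

  H_0: rank C_0 − rank ∂_1 = 3 − 0 = 3, and there is no ∂_1, so H_0 = Z^3.

H_0 = Z^3.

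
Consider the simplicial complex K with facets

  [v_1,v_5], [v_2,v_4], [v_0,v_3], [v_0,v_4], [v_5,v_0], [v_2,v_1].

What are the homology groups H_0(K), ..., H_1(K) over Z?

H_0 ≅ Z,  H_1 ≅ Z.

Order the vertices as v_0 < v_1 < v_2 < v_3 < v_4 < v_5. Listing each simplex with vertices in this order, K has dimension 1 with simplices:

  0-simplices (6): [v_0], [v_1], [v_2], [v_3], [v_4], [v_5]
  1-simplices (6): [v_0,v_3], [v_0,v_4], [v_0,v_5], [v_1,v_2], [v_1,v_5], [v_2,v_4]

so the chain groups are C_0 ≅ Z^6, C_1 ≅ Z^6.

∂_1: C_1 → C_0 sends each edge [p,q] (with p < q) to q − p. For instance
  ∂[v_1,v_5] = [v_5] − [v_1].
The resulting 6×6 matrix has rank 5, and its Smith normal form has invariant factors (1,1,1,1,1).

Reading off H_k = ker ∂_k / im ∂_{k+1}:

  H_0: rank C_0 − rank ∂_1 = 6 − 5 = 1, and the invariant factors of ∂_1 are all 1, so H_0 = Z.
  H_1: rank ker ∂_1 − rank ∂_2 = (6 − 5) − 0 = 1, and there is no ∂_2, so H_1 = Z.

As a check, the Euler characteristic is 6 − 6 = 0, which agrees with 1 − 1 = 0.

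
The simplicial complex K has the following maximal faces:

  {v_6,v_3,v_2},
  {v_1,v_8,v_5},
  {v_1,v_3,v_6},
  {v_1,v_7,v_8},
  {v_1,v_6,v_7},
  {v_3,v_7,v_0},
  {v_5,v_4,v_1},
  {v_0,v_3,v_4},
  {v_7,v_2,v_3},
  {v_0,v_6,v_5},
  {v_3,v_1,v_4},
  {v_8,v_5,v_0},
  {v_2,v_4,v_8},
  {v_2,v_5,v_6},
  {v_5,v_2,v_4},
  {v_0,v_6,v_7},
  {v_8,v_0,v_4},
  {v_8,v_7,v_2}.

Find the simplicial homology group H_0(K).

Fix the vertex order v_0 < v_1 < v_2 < v_3 < v_4 < v_5 < v_6 < v_7 < v_8 and write every simplex with vertices in increasing order. Then dim K = 2 and the simplices of K are:

  0-simplices (9): [v_0], [v_1], [v_2], [v_3], [v_4], [v_5], [v_6], [v_7], [v_8]
  1-simplices (27): (27 of them)
  2-simplices (18): (18 of them)

so the chain groups are C_0 ≅ Z^9, C_1 ≅ Z^27, C_2 ≅ Z^18.

∂_1: C_1 → C_0 sends each edge [p,q] (with p < q) to q − p. For instance
  ∂[v_2,v_3] = [v_3] − [v_2].
As a 9×27 matrix over Z this has rank 8, with invariant factors (1,1,1,1,1,1,1,1).

∂_2: C_2 → C_1 sends each 2-simplex [p,q,r] to [q,r] − [p,r] + [p,q]. For instance
  ∂[v_2,v_7,v_8] = [v_7,v_8] − [v_2,v_8] + [v_2,v_7],
  ∂[v_2,v_3,v_7] = [v_3,v_7] − [v_2,v_7] + [v_2,v_3].
As a 27×18 matrix over Z this has rank 18, with invariant factors (1,1,1,1,1,1,1,1,1,1,1,1,1,1,1,1,1,2).

Reading off H_k = ker ∂_k / im ∂_{k+1}:

  H_0: rank C_0 − rank ∂_1 = 9 − 8 = 1, and the invariant factors of ∂_1 are all 1, so H_0 ≅ Z.

(K is a triangulation of the Klein bottle.)

H_0 = Z.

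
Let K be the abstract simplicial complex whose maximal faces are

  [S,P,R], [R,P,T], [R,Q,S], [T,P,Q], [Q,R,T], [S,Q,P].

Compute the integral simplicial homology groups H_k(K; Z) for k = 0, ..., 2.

H_0 ≅ Z,  H_1 = 0,  H_2 ≅ Z.

Order the vertices as P < Q < R < S < T. Listing each simplex with vertices in this order, K has dimension 2 with simplices:

  0-simplices (5): P, Q, R, S, T
  1-simplices (9): PQ, PR, PS, PT, QR, QS, QT, RS, RT
  2-simplices (6): PQS, PQT, PRS, PRT, QRS, QRT

Hence C_0 ≅ Z^5, C_1 ≅ Z^9, C_2 ≅ Z^6.

∂_1: C_1 → C_0 sends each edge [p,q] (with p < q) to q − p.
The 5×9 boundary matrix has rank 4 and Smith normal form diag(1,1,1,1).

Boundary ∂_2: C_2 → C_1 maps a triangle to the signed sum of its edges. For instance
  ∂PQT = QT − PT + PQ,
  ∂PQS = QS − PS + PQ.
As a 9×6 matrix over Z this has rank 5, with invariant factors (1,1,1,1,1).

Reading off H_k = ker ∂_k / im ∂_{k+1}:

  H_0: rank C_0 − rank ∂_1 = 5 − 4 = 1, and the invariant factors of ∂_1 are all 1, so H_0 = Z.
  H_1: rank ker ∂_1 − rank ∂_2 = (9 − 4) − 5 = 0, and the invariant factors of ∂_2 are all 1, so H_1 = 0.
  H_2: rank ker ∂_2 − rank ∂_3 = (6 − 5) − 0 = 1, and there is no ∂_3, so H_2 = Z.

As a check, the Euler characteristic is 5 − 9 + 6 = 2, which agrees with 1 − 0 + 1 = 2.
(K is a triangulation of the 2-sphere S^2.)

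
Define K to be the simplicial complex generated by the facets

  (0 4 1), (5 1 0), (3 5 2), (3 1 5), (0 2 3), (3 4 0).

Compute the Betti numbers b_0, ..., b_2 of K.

b_0 = 1, b_1 = 1, b_2 = 0.

Order the vertices as 0 < 1 < 2 < 3 < 4 < 5. Listing each simplex with vertices in this order, K has dimension 2 with simplices:

  0-simplices (6): [0], [1], [2], [3], [4], [5]
  1-simplices (12): [0,1], [0,2], [0,3], [0,4], [0,5], [1,3], [1,4], [1,5], [2,3], [2,5], [3,4], [3,5]
  2-simplices (6): [0,1,4], [0,1,5], [0,2,3], [0,3,4], [1,3,5], [2,3,5]

so the chain groups are C_0 ≅ Z^6, C_1 ≅ Z^12, C_2 ≅ Z^6.

The boundary map ∂_1: C_1 → C_0 is given by ∂[p,q] = [q] − [p]. For instance
  ∂[1,4] = [4] − [1].
As a 6×12 matrix over Z this has rank 5, with invariant factors (1,1,1,1,1).

∂_2: C_2 → C_1 sends each 2-simplex [p,q,r] to [q,r] − [p,r] + [p,q]. For instance
  ∂[0,2,3] = [2,3] − [0,3] + [0,2],
  ∂[0,1,5] = [1,5] − [0,5] + [0,1].
This gives a 12×6 integer matrix of rank 6; reducing to Smith normal form yields diagonal entries (1,1,1,1,1,1).

Reading off H_k = ker ∂_k / im ∂_{k+1}:

  H_0: rank C_0 − rank ∂_1 = 6 − 5 = 1, and the invariant factors of ∂_1 are all 1, so H_0 = Z.
  H_1: rank ker ∂_1 − rank ∂_2 = (12 − 5) − 6 = 1, and the invariant factors of ∂_2 are all 1, so H_1 = Z.
  H_2: rank ker ∂_2 − rank ∂_3 = (6 − 6) − 0 = 0, and there is no ∂_3, so H_2 = 0.

Hence the Betti numbers are b_0 = 1, b_1 = 1, b_2 = 0.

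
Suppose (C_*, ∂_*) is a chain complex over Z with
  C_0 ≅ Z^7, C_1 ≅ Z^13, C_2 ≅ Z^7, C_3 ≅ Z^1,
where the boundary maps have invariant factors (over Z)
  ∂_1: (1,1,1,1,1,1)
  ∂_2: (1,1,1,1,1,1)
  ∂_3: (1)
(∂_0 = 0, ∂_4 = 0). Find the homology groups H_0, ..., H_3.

H_0 ≅ Z,  H_1 ≅ Z,  H_2 = 0,  H_3 = 0.

H_0: b_0 = 7 − 0 − 6 = 1; torsion from ∂_1 factors > 1: none. So H_0 ≅ Z.
H_1: b_1 = 13 − 6 − 6 = 1; torsion from ∂_2 factors > 1: none. So H_1 ≅ Z.
H_2: b_2 = 7 − 6 − 1 = 0; torsion from ∂_3 factors > 1: none. So H_2 ≅ 0.
H_3: b_3 = 1 − 1 − 0 = 0; torsion from ∂_4 factors > 1: none. So H_3 ≅ 0.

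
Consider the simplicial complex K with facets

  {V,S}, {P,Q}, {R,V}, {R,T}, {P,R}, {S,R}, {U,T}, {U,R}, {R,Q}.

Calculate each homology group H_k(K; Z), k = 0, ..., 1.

K has 7 vertices, 9 edges.
rank ∂_0 = 0, rank ∂_1 = 6 ⇒ b_0 = 7 − 0 − 6 = 1; all invariant factors of ∂_1 are 1 so no torsion. So H_0 ≅ Z.
rank ∂_1 = 6, rank ∂_2 = 0 ⇒ b_1 = 9 − 6 − 0 = 3. So H_1 ≅ Z^3.

H_0 ≅ Z,  H_1 ≅ Z^3.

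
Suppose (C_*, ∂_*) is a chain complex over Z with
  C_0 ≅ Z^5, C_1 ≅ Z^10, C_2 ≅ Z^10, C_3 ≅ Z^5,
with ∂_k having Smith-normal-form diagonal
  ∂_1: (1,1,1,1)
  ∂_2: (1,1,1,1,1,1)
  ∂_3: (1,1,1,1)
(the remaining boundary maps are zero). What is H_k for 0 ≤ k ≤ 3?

H_0 ≅ Z,  H_1 = 0,  H_2 = 0,  H_3 ≅ Z.

H_0: b_0 = 5 − 0 − 4 = 1; torsion from ∂_1 factors > 1: none. So H_0 ≅ Z.
H_1: b_1 = 10 − 4 − 6 = 0; torsion from ∂_2 factors > 1: none. So H_1 ≅ 0.
H_2: b_2 = 10 − 6 − 4 = 0; torsion from ∂_3 factors > 1: none. So H_2 ≅ 0.
H_3: b_3 = 5 − 4 − 0 = 1; torsion from ∂_4 factors > 1: none. So H_3 ≅ Z.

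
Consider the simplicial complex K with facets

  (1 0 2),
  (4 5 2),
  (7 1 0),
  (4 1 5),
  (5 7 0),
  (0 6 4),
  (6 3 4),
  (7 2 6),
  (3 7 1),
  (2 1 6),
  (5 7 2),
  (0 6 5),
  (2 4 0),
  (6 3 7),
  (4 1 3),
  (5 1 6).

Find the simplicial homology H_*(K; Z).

K has 8 vertices, 24 edges, 16 triangles.
rank ∂_0 = 0, rank ∂_1 = 7 ⇒ b_0 = 8 − 0 − 7 = 1; all invariant factors of ∂_1 are 1 so no torsion. So H_0 = Z.
rank ∂_1 = 7, rank ∂_2 = 15 ⇒ b_1 = 24 − 7 − 15 = 2; all invariant factors of ∂_2 are 1 so no torsion. So H_1 = Z^2.
rank ∂_2 = 15, rank ∂_3 = 0 ⇒ b_2 = 16 − 15 − 0 = 1. So H_2 = Z.

H_0 = Z,  H_1 = Z^2,  H_2 = Z.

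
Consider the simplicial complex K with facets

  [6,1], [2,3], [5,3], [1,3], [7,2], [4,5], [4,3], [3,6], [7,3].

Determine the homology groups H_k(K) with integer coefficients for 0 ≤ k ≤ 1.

Take the total order 1 < 2 < 3 < 4 < 5 < 6 < 7 on the vertex set. Then K (dimension 1) consists of the simplices:

  0-simplices (7): [1], [2], [3], [4], [5], [6], [7]
  1-simplices (9): [1,3], [1,6], [2,3], [2,7], [3,4], [3,5], [3,6], [3,7], [4,5]

giving chain groups C_0 ≅ Z^7, C_1 ≅ Z^9.

∂_1: C_1 → C_0 sends each edge [p,q] (with p < q) to q − p. For instance
  ∂[1,3] = [3] − [1].
This gives a 7×9 integer matrix of rank 6; reducing to Smith normal form yields diagonal entries (1,1,1,1,1,1).

Computing H_k = (kernel of ∂_k) / (image of ∂_{k+1}):

  H_0: rank C_0 − rank ∂_1 = 7 − 6 = 1, and the invariant factors of ∂_1 are all 1, so H_0 = Z.
  H_1: rank ker ∂_1 − rank ∂_2 = (9 − 6) − 0 = 3, and there is no ∂_2, so H_1 = Z^3.

H_0 = Z,  H_1 = Z^3.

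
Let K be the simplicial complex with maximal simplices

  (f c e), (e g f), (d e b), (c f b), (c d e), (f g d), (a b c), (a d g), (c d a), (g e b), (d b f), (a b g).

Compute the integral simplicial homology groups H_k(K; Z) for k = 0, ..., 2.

Order the vertices as a < b < c < d < e < f < g. Listing each simplex with vertices in this order, K has dimension 2 with simplices:

  0-simplices (7): a, b, c, d, e, f, g
  1-simplices (18): ab, ac, ad, ag, bc, bd, be, bf, bg, cd, ce, cf, de, df, dg, ef, eg, fg
  2-simplices (12): abc, abg, acd, adg, bcf, bde, bdf, beg, cde, cef, dfg, efg

giving chain groups C_0 ≅ Z^7, C_1 ≅ Z^18, C_2 ≅ Z^12.

∂_1: C_1 → C_0 maps an edge to its endpoints' difference, ∂[p,q] = q − p.
This gives a 7×18 integer matrix of rank 6; reducing to Smith normal form yields diagonal entries (1,1,1,1,1,1).

∂_2: C_2 → C_1 maps a triangle to the signed sum of its edges. For instance
  ∂bdf = df − bf + bd,
  ∂acd = cd − ad + ac.
The 18×12 boundary matrix has rank 12 and Smith normal form diag(1,1,1,1,1,1,1,1,1,1,1,2).

Computing H_k = (kernel of ∂_k) / (image of ∂_{k+1}):

  H_0: rank C_0 − rank ∂_1 = 7 − 6 = 1, and the invariant factors of ∂_1 are all 1, so H_0 ≅ Z.
  H_1: rank ker ∂_1 − rank ∂_2 = (18 − 6) − 12 = 0, and ∂_2 has invariant factor 2 > 1, so H_1 ≅ Z/2.
  H_2: rank ker ∂_2 − rank ∂_3 = (12 − 12) − 0 = 0, and there is no ∂_3, so H_2 ≅ 0.

As a check, the Euler characteristic is 7 − 18 + 12 = 1, which agrees with 1 − 0 + 0 = 1.
(K is a triangulation of the real projective plane RP^2.)

H_0 = Z,  H_1 = Z/2,  H_2 = 0.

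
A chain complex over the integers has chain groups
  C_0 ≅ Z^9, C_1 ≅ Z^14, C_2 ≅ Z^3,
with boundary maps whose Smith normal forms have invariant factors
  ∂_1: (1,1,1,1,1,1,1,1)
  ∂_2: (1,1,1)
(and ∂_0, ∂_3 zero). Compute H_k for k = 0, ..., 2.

H_0 = Z,  H_1 = Z^3,  H_2 = 0.

H_0: b_0 = 9 − 0 − 8 = 1; torsion from ∂_1 factors > 1: none. So H_0 = Z.
H_1: b_1 = 14 − 8 − 3 = 3; torsion from ∂_2 factors > 1: none. So H_1 = Z^3.
H_2: b_2 = 3 − 3 − 0 = 0; torsion from ∂_3 factors > 1: none. So H_2 = 0.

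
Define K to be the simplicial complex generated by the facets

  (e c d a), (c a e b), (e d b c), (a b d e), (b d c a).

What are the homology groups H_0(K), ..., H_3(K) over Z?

H_0 ≅ Z,  H_1 = 0,  H_2 = 0,  H_3 ≅ Z.

K has 5 vertices, 10 edges, 10 triangles, 5 3-simplices.
rank ∂_0 = 0, rank ∂_1 = 4 ⇒ b_0 = 5 − 0 − 4 = 1; all invariant factors of ∂_1 are 1 so no torsion. So H_0 = Z.
rank ∂_1 = 4, rank ∂_2 = 6 ⇒ b_1 = 10 − 4 − 6 = 0; all invariant factors of ∂_2 are 1 so no torsion. So H_1 = 0.
rank ∂_2 = 6, rank ∂_3 = 4 ⇒ b_2 = 10 − 6 − 4 = 0; all invariant factors of ∂_3 are 1 so no torsion. So H_2 = 0.
rank ∂_3 = 4, rank ∂_4 = 0 ⇒ b_3 = 5 − 4 − 0 = 1. So H_3 = Z.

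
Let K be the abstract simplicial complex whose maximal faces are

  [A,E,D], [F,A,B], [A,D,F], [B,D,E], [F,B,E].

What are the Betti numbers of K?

b_0 = 1, b_1 = 1, b_2 = 0.

K has 5 vertices, 10 edges, 5 triangles.
rank ∂_0 = 0, rank ∂_1 = 4 ⇒ b_0 = 5 − 0 − 4 = 1; all invariant factors of ∂_1 are 1 so no torsion. So H_0 ≅ Z.
rank ∂_1 = 4, rank ∂_2 = 5 ⇒ b_1 = 10 − 4 − 5 = 1; all invariant factors of ∂_2 are 1 so no torsion. So H_1 ≅ Z.
rank ∂_2 = 5, rank ∂_3 = 0 ⇒ b_2 = 5 − 5 − 0 = 0. So H_2 ≅ 0.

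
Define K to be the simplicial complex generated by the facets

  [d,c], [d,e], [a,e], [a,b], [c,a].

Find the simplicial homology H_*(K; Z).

We work with the vertex ordering a < b < c < d < e. The simplices of K, each written with vertices in increasing order, are:

  0-simplices (5): a, b, c, d, e
  1-simplices (5): ab, ac, ae, cd, de

so the chain groups are C_0 ≅ Z^5, C_1 ≅ Z^5.

Boundary ∂_1: C_1 → C_0 sends each edge [p,q] (with p < q) to q − p.
As a 5×5 matrix over Z this has rank 4, with invariant factors (1,1,1,1).

From H_k ≅ ker(∂_k) / im(∂_{k+1}) we obtain:

  H_0: rank C_0 − rank ∂_1 = 5 − 4 = 1, and the invariant factors of ∂_1 are all 1, so H_0 = Z.
  H_1: rank ker ∂_1 − rank ∂_2 = (5 − 4) − 0 = 1, and there is no ∂_2, so H_1 = Z.

As a check, the Euler characteristic is 5 − 5 = 0, which agrees with 1 − 1 = 0.

H_0 ≅ Z,  H_1 ≅ Z.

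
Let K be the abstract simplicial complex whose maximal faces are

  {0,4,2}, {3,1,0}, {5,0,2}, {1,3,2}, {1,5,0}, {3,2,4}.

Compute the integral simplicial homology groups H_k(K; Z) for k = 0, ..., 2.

H_0 ≅ Z,  H_1 ≅ Z,  H_2 = 0.

Fix the vertex order 0 < 1 < 2 < 3 < 4 < 5 and write every simplex with vertices in increasing order. Then dim K = 2 and the simplices of K are:

  0-simplices (6): [0], [1], [2], [3], [4], [5]
  1-simplices (12): [0,1], [0,2], [0,3], [0,4], [0,5], [1,2], [1,3], [1,5], [2,3], [2,4], [2,5], [3,4]
  2-simplices (6): [0,1,3], [0,1,5], [0,2,4], [0,2,5], [1,2,3], [2,3,4]

Hence C_0 ≅ Z^6, C_1 ≅ Z^12, C_2 ≅ Z^6.

Boundary ∂_1: C_1 → C_0 maps an edge to its endpoints' difference, ∂[p,q] = q − p.
This gives a 6×12 integer matrix of rank 5; reducing to Smith normal form yields diagonal entries (1,1,1,1,1).

The boundary map ∂_2: C_2 → C_1 acts by ∂[p,q,r] = [q,r] − [p,r] + [p,q]. For instance
  ∂[0,1,3] = [1,3] − [0,3] + [0,1],
  ∂[0,1,5] = [1,5] − [0,5] + [0,1].
As a 12×6 matrix over Z this has rank 6, with invariant factors (1,1,1,1,1,1).

Reading off H_k = ker ∂_k / im ∂_{k+1}:

  H_0: rank C_0 − rank ∂_1 = 6 − 5 = 1, and the invariant factors of ∂_1 are all 1, so H_0 = Z.
  H_1: rank ker ∂_1 − rank ∂_2 = (12 − 5) − 6 = 1, and the invariant factors of ∂_2 are all 1, so H_1 = Z.
  H_2: rank ker ∂_2 − rank ∂_3 = (6 − 6) − 0 = 0, and there is no ∂_3, so H_2 = 0.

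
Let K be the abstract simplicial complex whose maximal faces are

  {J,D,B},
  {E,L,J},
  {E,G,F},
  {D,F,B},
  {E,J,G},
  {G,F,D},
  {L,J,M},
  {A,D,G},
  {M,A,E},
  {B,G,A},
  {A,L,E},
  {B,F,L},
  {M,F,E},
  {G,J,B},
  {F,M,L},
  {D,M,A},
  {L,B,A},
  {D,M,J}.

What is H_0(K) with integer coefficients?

We work with the vertex ordering A < B < D < E < F < G < J < L < M. The simplices of K, each written with vertices in increasing order, are:

  0-simplices (9): A, B, D, E, F, G, J, L, M
  1-simplices (27): AB, AD, AE, AG, AL, AM, BD, BF, BG, BJ, BL, DF, DG, DJ, DM, EF, EG, EJ, EL, EM, FG, FL, FM, GJ, JL, JM, LM
  2-simplices (18): ABG, ABL, ADG, ADM, AEL, AEM, BDF, BDJ, BFL, BGJ, DFG, DJM, EFG, EFM, EGJ, EJL, FLM, JLM

Hence C_0 ≅ Z^9, C_1 ≅ Z^27, C_2 ≅ Z^18.

∂_1: C_1 → C_0 is given by ∂[p,q] = [q] − [p].
This gives a 9×27 integer matrix of rank 8; reducing to Smith normal form yields diagonal entries (1,1,1,1,1,1,1,1).

Boundary ∂_2: C_2 → C_1 sends each 2-simplex [p,q,r] to [q,r] − [p,r] + [p,q]. For instance
  ∂DFG = FG − DG + DF,
  ∂FLM = LM − FM + FL.
This gives a 27×18 integer matrix of rank 18; reducing to Smith normal form yields diagonal entries (1,1,1,1,1,1,1,1,1,1,1,1,1,1,1,1,1,2).

From H_k ≅ ker(∂_k) / im(∂_{k+1}) we obtain:

  H_0: rank C_0 − rank ∂_1 = 9 − 8 = 1, and the invariant factors of ∂_1 are all 1, so H_0 ≅ Z.

(K is a triangulation of the Klein bottle.)

H_0 = Z.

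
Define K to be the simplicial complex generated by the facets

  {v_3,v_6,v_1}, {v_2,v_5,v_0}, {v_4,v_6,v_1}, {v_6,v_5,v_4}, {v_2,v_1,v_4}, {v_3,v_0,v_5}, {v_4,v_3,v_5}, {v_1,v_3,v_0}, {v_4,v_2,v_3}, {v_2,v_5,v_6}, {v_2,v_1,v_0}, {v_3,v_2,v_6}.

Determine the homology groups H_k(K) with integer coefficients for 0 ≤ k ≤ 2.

H_0 = Z,  H_1 = Z/2Z,  H_2 = 0.

Order the vertices as v_0 < v_1 < v_2 < v_3 < v_4 < v_5 < v_6. Listing each simplex with vertices in this order, K has dimension 2 with simplices:

  0-simplices (7): [v_0], [v_1], [v_2], [v_3], [v_4], [v_5], [v_6]
  1-simplices (18): (18 of them)
  2-simplices (12): (12 of them)

giving chain groups C_0 ≅ Z^7, C_1 ≅ Z^18, C_2 ≅ Z^12.

∂_1: C_1 → C_0 maps an edge to its endpoints' difference, ∂[p,q] = q − p. For instance
  ∂[v_4,v_6] = [v_6] − [v_4].
This gives a 7×18 integer matrix of rank 6; reducing to Smith normal form yields diagonal entries (1,1,1,1,1,1).

The boundary map ∂_2: C_2 → C_1 maps a triangle to the signed sum of its edges. For instance
  ∂[v_0,v_1,v_2] = [v_1,v_2] − [v_0,v_2] + [v_0,v_1],
  ∂[v_0,v_3,v_5] = [v_3,v_5] − [v_0,v_5] + [v_0,v_3].
The 18×12 boundary matrix has rank 12 and Smith normal form diag(1,1,1,1,1,1,1,1,1,1,1,2).

Now H_k = ker ∂_k / im ∂_{k+1}, so:

  H_0: rank C_0 − rank ∂_1 = 7 − 6 = 1, and the invariant factors of ∂_1 are all 1, so H_0 ≅ Z.
  H_1: rank ker ∂_1 − rank ∂_2 = (18 − 6) − 12 = 0, and ∂_2 has invariant factor 2 > 1, so H_1 ≅ Z/2Z.
  H_2: rank ker ∂_2 − rank ∂_3 = (12 − 12) − 0 = 0, and there is no ∂_3, so H_2 ≅ 0.

As a check, the Euler characteristic is 7 − 18 + 12 = 1, which agrees with 1 − 0 + 0 = 1.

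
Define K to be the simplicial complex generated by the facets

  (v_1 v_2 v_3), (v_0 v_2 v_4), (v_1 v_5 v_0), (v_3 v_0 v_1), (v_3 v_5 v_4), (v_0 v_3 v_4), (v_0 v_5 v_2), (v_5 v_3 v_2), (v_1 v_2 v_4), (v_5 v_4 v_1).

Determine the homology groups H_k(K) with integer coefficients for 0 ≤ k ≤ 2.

H_0 ≅ Z,  H_1 ≅ Z/2,  H_2 = 0.

Order the vertices as v_0 < v_1 < v_2 < v_3 < v_4 < v_5. Listing each simplex with vertices in this order, K has dimension 2 with simplices:

  0-simplices (6): [v_0], [v_1], [v_2], [v_3], [v_4], [v_5]
  1-simplices (15): (15 of them)
  2-simplices (10): [v_0,v_1,v_3], [v_0,v_1,v_5], [v_0,v_2,v_4], [v_0,v_2,v_5], [v_0,v_3,v_4], [v_1,v_2,v_3], [v_1,v_2,v_4], [v_1,v_4,v_5], [v_2,v_3,v_5], [v_3,v_4,v_5]

giving chain groups C_0 ≅ Z^6, C_1 ≅ Z^15, C_2 ≅ Z^10.

The boundary map ∂_1: C_1 → C_0 maps an edge to its endpoints' difference, ∂[p,q] = q − p. For instance
  ∂[v_2,v_5] = [v_5] − [v_2].
The 6×15 boundary matrix has rank 5 and Smith normal form diag(1,1,1,1,1).

Boundary ∂_2: C_2 → C_1 sends each 2-simplex [p,q,r] to [q,r] − [p,r] + [p,q]. For instance
  ∂[v_0,v_1,v_3] = [v_1,v_3] − [v_0,v_3] + [v_0,v_1],
  ∂[v_3,v_4,v_5] = [v_4,v_5] − [v_3,v_5] + [v_3,v_4].
This gives a 15×10 integer matrix of rank 10; reducing to Smith normal form yields diagonal entries (1,1,1,1,1,1,1,1,1,2).

Reading off H_k = ker ∂_k / im ∂_{k+1}:

  H_0: rank C_0 − rank ∂_1 = 6 − 5 = 1, and the invariant factors of ∂_1 are all 1, so H_0 = Z.
  H_1: rank ker ∂_1 − rank ∂_2 = (15 − 5) − 10 = 0, and ∂_2 has invariant factor 2 > 1, so H_1 = Z/2.
  H_2: rank ker ∂_2 − rank ∂_3 = (10 − 10) − 0 = 0, and there is no ∂_3, so H_2 = 0.

As a check, the Euler characteristic is 6 − 15 + 10 = 1, which agrees with 1 − 0 + 0 = 1.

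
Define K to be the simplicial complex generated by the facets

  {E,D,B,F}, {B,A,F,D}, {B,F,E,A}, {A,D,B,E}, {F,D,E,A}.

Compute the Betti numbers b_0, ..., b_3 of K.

Fix the vertex order A < B < D < E < F and write every simplex with vertices in increasing order. Then dim K = 3 and the simplices of K are:

  0-simplices (5): A, B, D, E, F
  1-simplices (10): AB, AD, AE, AF, BD, BE, BF, DE, DF, EF
  2-simplices (10): ABD, ABE, ABF, ADE, ADF, AEF, BDE, BDF, BEF, DEF
  3-simplices (5): ABDE, ABDF, ABEF, ADEF, BDEF

so the chain groups are C_0 ≅ Z^5, C_1 ≅ Z^10, C_2 ≅ Z^10, C_3 ≅ Z^5.

∂_1: C_1 → C_0 is given by ∂[p,q] = [q] − [p].
The resulting 5×10 matrix has rank 4, and its Smith normal form has invariant factors (1,1,1,1).

The boundary map ∂_2: C_2 → C_1 acts by ∂[p,q,r] = [q,r] − [p,r] + [p,q]. For instance
  ∂ADF = DF − AF + AD,
  ∂ABF = BF − AF + AB.
As a 10×10 matrix over Z this has rank 6, with invariant factors (1,1,1,1,1,1).

The boundary map ∂_3: C_3 → C_2 sends each 3-simplex σ to the alternating sum Σ_i (−1)^i (σ with its i-th vertex removed). For instance
  ∂ABDF = BDF − ADF + ABF − ABD,
  ∂BDEF = DEF − BEF + BDF − BDE.
The resulting 10×5 matrix has rank 4, and its Smith normal form has invariant factors (1,1,1,1).

Computing H_k = (kernel of ∂_k) / (image of ∂_{k+1}):

  H_0: rank C_0 − rank ∂_1 = 5 − 4 = 1, and the invariant factors of ∂_1 are all 1, so H_0 = Z.
  H_1: rank ker ∂_1 − rank ∂_2 = (10 − 4) − 6 = 0, and the invariant factors of ∂_2 are all 1, so H_1 = 0.
  H_2: rank ker ∂_2 − rank ∂_3 = (10 − 6) − 4 = 0, and the invariant factors of ∂_3 are all 1, so H_2 = 0.
  H_3: rank ker ∂_3 − rank ∂_4 = (5 − 4) − 0 = 1, and there is no ∂_4, so H_3 = Z.

As a check, the Euler characteristic is 5 − 10 + 10 − 5 = 0, which agrees with 1 − 0 + 0 − 1 = 0.

Hence the Betti numbers are b_0 = 1, b_1 = 0, b_2 = 0, b_3 = 1.

b_0 = 1, b_1 = 0, b_2 = 0, b_3 = 1.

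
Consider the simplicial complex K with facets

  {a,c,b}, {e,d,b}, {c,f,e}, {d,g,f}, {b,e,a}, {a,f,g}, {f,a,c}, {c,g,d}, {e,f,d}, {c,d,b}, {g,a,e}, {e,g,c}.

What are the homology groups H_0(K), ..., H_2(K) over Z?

H_0 = Z,  H_1 = Z/2,  H_2 = 0.

We work with the vertex ordering a < b < c < d < e < f < g. The simplices of K, each written with vertices in increasing order, are:

  0-simplices (7): a, b, c, d, e, f, g
  1-simplices (18): ab, ac, ae, af, ag, bc, bd, be, cd, ce, cf, cg, de, df, dg, ef, eg, fg
  2-simplices (12): abc, abe, acf, aeg, afg, bcd, bde, cdg, cef, ceg, def, dfg

giving chain groups C_0 ≅ Z^7, C_1 ≅ Z^18, C_2 ≅ Z^12.

The boundary map ∂_1: C_1 → C_0 sends each edge [p,q] (with p < q) to q − p. For instance
  ∂dg = g − d.
The 7×18 boundary matrix has rank 6 and Smith normal form diag(1,1,1,1,1,1).

The boundary map ∂_2: C_2 → C_1 sends each 2-simplex [p,q,r] to [q,r] − [p,r] + [p,q]. For instance
  ∂def = ef − df + de,
  ∂acf = cf − af + ac.
This gives a 18×12 integer matrix of rank 12; reducing to Smith normal form yields diagonal entries (1,1,1,1,1,1,1,1,1,1,1,2).

Now H_k = ker ∂_k / im ∂_{k+1}, so:

  H_0: rank C_0 − rank ∂_1 = 7 − 6 = 1, and the invariant factors of ∂_1 are all 1, so H_0 ≅ Z.
  H_1: rank ker ∂_1 − rank ∂_2 = (18 − 6) − 12 = 0, and ∂_2 has invariant factor 2 > 1, so H_1 ≅ Z/2.
  H_2: rank ker ∂_2 − rank ∂_3 = (12 − 12) − 0 = 0, and there is no ∂_3, so H_2 ≅ 0.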